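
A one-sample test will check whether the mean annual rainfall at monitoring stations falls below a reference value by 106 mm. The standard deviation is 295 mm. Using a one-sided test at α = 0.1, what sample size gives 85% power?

42

For a one-sample z-test, n = ((z_α + z_β)·σ/δ)².
z_α = 1.282 (one-sided α = 0.1); z_β = 1.036 (power 85% → β = 0.15).
n = (2.318 × 295 / 106)² = 41.62
Round up: n = 42.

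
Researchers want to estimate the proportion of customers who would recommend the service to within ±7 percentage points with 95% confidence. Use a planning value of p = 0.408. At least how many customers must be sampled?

For a proportion with margin E = 0.07 at 95% confidence, z = 1.960.
n = p̂(1−p̂)(z/E)² = 0.408 × 0.592 × (1.960/0.07)² = 189.36
Round up: n = 190.

n = 190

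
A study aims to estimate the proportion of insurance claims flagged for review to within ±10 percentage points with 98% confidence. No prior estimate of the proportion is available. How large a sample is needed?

n = 136

For a proportion with margin E = 0.1 at 98% confidence, z = 2.326.
With no prior estimate, use p = 0.5, which maximizes p(1−p) at 0.25.
n = 0.25 × (z/E)² = 0.25 × (2.326/0.1)² = 135.26
Round up: n = 136.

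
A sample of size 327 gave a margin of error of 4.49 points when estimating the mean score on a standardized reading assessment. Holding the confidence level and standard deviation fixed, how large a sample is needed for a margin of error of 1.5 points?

2930

Margin of error scales as 1/√n, so n₂ = n₁·(E₁/E₂)².
n₂ = 327 × (4.49/1.5)² = 327 × 8.96 = 2929.92
Round up: n₂ = 2930.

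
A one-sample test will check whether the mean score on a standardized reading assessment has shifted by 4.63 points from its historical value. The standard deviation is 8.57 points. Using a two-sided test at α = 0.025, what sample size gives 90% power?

n = 43

For a one-sample z-test, n = ((z_{α/2} + z_β)·σ/δ)².
z_{α/2} = 2.241 (two-sided α = 0.025); z_β = 1.282 (power 90% → β = 0.1).
n = (3.523 × 8.57 / 4.63)² = 42.52
Round up: n = 43.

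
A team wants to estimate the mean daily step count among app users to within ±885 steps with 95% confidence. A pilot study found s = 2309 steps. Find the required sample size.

27

For a mean, the margin of error is E = z·σ/√n, so n = (zσ/E)².
At 95% confidence, z = 1.960.
n = (1.960 × 2309 / 885)² = 26.15
Round up: n = 27.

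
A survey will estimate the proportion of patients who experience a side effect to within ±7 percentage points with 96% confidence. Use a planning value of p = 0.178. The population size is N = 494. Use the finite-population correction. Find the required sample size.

101

For a proportion with margin E = 0.07 at 96% confidence, z = 2.054.
n = p̂(1−p̂)(z/E)² = 0.178 × 0.822 × (2.054/0.07)² = 125.98 — call this n₀.
Finite-population correction with N = 494: n = n₀ / (1 + (n₀−1)/N) = 125.98 / 1.253 = 100.54
Round up: n = 101.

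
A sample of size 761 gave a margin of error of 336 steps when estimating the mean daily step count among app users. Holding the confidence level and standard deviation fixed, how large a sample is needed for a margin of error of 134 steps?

Margin of error scales as 1/√n, so n₂ = n₁·(E₁/E₂)².
n₂ = 761 × (336/134)² = 761 × 6.287 = 4784.41
Round up: n₂ = 4785.

n = 4785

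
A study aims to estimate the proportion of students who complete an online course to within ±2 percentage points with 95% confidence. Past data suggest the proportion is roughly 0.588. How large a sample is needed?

For a proportion with margin E = 0.02 at 95% confidence, z = 1.960.
n = p̂(1−p̂)(z/E)² = 0.588 × 0.412 × (1.960/0.02)² = 2326.63
Round up: n = 2327.

2327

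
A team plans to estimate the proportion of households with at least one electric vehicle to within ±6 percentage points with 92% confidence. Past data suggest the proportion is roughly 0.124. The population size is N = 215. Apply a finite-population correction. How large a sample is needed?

For a proportion with margin E = 0.06 at 92% confidence, z = 1.751.
n = p̂(1−p̂)(z/E)² = 0.124 × 0.876 × (1.751/0.06)² = 92.51 — call this n₀.
Finite-population correction with N = 215: n = n₀ / (1 + (n₀−1)/N) = 92.51 / 1.426 = 64.87
Round up: n = 65.

n = 65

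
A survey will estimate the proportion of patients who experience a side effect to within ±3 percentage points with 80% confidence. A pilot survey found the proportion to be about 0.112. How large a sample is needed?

For a proportion with margin E = 0.03 at 80% confidence, z = 1.282.
n = p̂(1−p̂)(z/E)² = 0.112 × 0.888 × (1.282/0.03)² = 181.62
Round up: n = 182.

182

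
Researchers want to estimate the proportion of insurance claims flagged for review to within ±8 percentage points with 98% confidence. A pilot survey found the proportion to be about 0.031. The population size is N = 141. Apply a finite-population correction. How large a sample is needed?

22

For a proportion with margin E = 0.08 at 98% confidence, z = 2.326.
n = p̂(1−p̂)(z/E)² = 0.031 × 0.969 × (2.326/0.08)² = 25.39 — call this n₀.
Finite-population correction with N = 141: n = n₀ / (1 + (n₀−1)/N) = 25.39 / 1.173 = 21.65
Round up: n = 22.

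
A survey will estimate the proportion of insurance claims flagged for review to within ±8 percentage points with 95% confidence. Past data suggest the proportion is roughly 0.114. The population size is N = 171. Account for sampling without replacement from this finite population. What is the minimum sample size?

45

For a proportion with margin E = 0.08 at 95% confidence, z = 1.960.
n = p̂(1−p̂)(z/E)² = 0.114 × 0.886 × (1.960/0.08)² = 60.63 — call this n₀.
Finite-population correction with N = 171: n = n₀ / (1 + (n₀−1)/N) = 60.63 / 1.349 = 44.94
Round up: n = 45.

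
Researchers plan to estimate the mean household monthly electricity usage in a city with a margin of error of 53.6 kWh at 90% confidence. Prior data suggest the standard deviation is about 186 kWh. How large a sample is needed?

33

For a mean, the margin of error is E = z·σ/√n, so n = (zσ/E)².
At 90% confidence, z = 1.645.
n = (1.645 × 186 / 53.6)² = 32.59
Round up: n = 33.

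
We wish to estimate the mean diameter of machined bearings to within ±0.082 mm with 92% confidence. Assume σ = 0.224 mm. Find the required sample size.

For a mean, the margin of error is E = z·σ/√n, so n = (zσ/E)².
At 92% confidence, z = 1.751.
n = (1.751 × 0.224 / 0.082)² = 22.88
Round up: n = 23.

23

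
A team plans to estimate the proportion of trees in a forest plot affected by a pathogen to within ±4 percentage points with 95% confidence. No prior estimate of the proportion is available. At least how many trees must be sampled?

n = 601

For a proportion with margin E = 0.04 at 95% confidence, z = 1.960.
With no prior estimate, use p = 0.5, which maximizes p(1−p) at 0.25.
n = 0.25 × (z/E)² = 0.25 × (1.960/0.04)² = 600.25
Round up: n = 601.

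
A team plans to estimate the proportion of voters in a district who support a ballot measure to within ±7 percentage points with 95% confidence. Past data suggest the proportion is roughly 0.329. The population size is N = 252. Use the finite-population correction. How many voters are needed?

For a proportion with margin E = 0.07 at 95% confidence, z = 1.960.
n = p̂(1−p̂)(z/E)² = 0.329 × 0.671 × (1.960/0.07)² = 173.08 — call this n₀.
Finite-population correction with N = 252: n = n₀ / (1 + (n₀−1)/N) = 173.08 / 1.683 = 102.84
Round up: n = 103.

103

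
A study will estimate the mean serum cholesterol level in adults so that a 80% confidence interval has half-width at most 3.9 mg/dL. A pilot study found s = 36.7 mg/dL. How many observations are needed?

n = 146

For a mean, the margin of error is E = z·σ/√n, so n = (zσ/E)².
At 80% confidence, z = 1.282.
n = (1.282 × 36.7 / 3.9)² = 145.54
Round up: n = 146.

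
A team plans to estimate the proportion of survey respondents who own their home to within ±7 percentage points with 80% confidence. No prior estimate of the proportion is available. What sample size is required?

84

For a proportion with margin E = 0.07 at 80% confidence, z = 1.282.
With no prior estimate, use p = 0.5, which maximizes p(1−p) at 0.25.
n = 0.25 × (z/E)² = 0.25 × (1.282/0.07)² = 83.85
Round up: n = 84.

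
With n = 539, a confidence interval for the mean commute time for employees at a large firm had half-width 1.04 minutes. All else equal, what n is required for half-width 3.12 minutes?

n = 60

Margin of error scales as 1/√n, so n₂ = n₁·(E₁/E₂)².
n₂ = 539 × (1.04/3.12)² = 539 × 0.1111 = 59.88
Round up: n₂ = 60.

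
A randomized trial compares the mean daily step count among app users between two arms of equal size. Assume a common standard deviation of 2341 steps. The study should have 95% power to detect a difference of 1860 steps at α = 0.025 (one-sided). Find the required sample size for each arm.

For two equal groups, n per group = 2·((z_α + z_β)·σ/δ)².
z_α = 1.960; z_β = 1.645 (power 95%).
n = 2 × (3.605 × 2341 / 1860)² = 2 × 20.59 = 41.18
Round up: n = 42 per group.

42 per group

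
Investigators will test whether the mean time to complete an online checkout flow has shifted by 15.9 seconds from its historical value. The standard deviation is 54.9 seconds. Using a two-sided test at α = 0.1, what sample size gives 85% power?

n = 86

For a one-sample z-test, n = ((z_{α/2} + z_β)·σ/δ)².
z_{α/2} = 1.645 (two-sided α = 0.1); z_β = 1.036 (power 85% → β = 0.15).
n = (2.681 × 54.9 / 15.9)² = 85.69
Round up: n = 86.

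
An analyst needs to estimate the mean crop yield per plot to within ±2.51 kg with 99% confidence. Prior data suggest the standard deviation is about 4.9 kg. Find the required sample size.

n = 26

For a mean, the margin of error is E = z·σ/√n, so n = (zσ/E)².
At 99% confidence, z = 2.576.
n = (2.576 × 4.9 / 2.51)² = 25.29
Round up: n = 26.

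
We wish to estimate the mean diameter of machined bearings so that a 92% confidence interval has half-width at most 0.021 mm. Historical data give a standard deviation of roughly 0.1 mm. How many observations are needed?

70

For a mean, the margin of error is E = z·σ/√n, so n = (zσ/E)².
At 92% confidence, z = 1.751.
n = (1.751 × 0.1 / 0.021)² = 69.52
Round up: n = 70.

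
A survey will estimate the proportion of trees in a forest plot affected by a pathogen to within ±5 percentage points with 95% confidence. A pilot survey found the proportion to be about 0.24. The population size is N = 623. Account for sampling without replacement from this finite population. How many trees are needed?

For a proportion with margin E = 0.05 at 95% confidence, z = 1.960.
n = p̂(1−p̂)(z/E)² = 0.24 × 0.76 × (1.960/0.05)² = 280.28 — call this n₀.
Finite-population correction with N = 623: n = n₀ / (1 + (n₀−1)/N) = 280.28 / 1.448 = 193.56
Round up: n = 194.

194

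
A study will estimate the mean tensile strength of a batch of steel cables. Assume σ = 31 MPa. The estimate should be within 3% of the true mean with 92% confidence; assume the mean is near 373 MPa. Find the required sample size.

For a mean, the margin of error is E = z·σ/√n, so n = (zσ/E)².
At 92% confidence, z = 1.751.
E = 3% of 373 = 11.19 MPa.
n = (1.751 × 31 / 11.19)² = 23.53
Round up: n = 24.

n = 24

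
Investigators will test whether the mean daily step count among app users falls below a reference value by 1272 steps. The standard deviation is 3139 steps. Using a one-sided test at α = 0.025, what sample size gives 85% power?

55

For a one-sample z-test, n = ((z_α + z_β)·σ/δ)².
z_α = 1.960 (one-sided α = 0.025); z_β = 1.036 (power 85% → β = 0.15).
n = (2.996 × 3139 / 1272)² = 54.66
Round up: n = 55.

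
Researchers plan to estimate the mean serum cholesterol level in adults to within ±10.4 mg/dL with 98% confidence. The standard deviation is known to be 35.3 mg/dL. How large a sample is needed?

63

For a mean, the margin of error is E = z·σ/√n, so n = (zσ/E)².
At 98% confidence, z = 2.326.
n = (2.326 × 35.3 / 10.4)² = 62.33
Round up: n = 63.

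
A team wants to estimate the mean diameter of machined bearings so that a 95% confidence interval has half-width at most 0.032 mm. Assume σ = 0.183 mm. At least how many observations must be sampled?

126

For a mean, the margin of error is E = z·σ/√n, so n = (zσ/E)².
At 95% confidence, z = 1.960.
n = (1.960 × 0.183 / 0.032)² = 125.64
Round up: n = 126.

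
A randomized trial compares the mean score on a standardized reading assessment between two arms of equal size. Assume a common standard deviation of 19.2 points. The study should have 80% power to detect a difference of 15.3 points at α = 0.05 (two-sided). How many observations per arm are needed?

For two equal groups, n per group = 2·((z_{α/2} + z_β)·σ/δ)².
z_{α/2} = 1.960; z_β = 0.842 (power 80%).
n = 2 × (2.802 × 19.2 / 15.3)² = 2 × 12.36 = 24.72
Round up: n = 25 per group.

25 per group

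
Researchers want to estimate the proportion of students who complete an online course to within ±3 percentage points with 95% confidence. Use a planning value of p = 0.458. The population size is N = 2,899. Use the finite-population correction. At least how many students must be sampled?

777

For a proportion with margin E = 0.03 at 95% confidence, z = 1.960.
n = p̂(1−p̂)(z/E)² = 0.458 × 0.542 × (1.960/0.03)² = 1059.58 — call this n₀.
Finite-population correction with N = 2,899: n = n₀ / (1 + (n₀−1)/N) = 1059.58 / 1.365 = 776.25
Round up: n = 777.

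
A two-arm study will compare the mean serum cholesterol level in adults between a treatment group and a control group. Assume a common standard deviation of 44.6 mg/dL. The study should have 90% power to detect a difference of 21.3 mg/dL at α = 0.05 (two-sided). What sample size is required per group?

For two equal groups, n per group = 2·((z_{α/2} + z_β)·σ/δ)².
z_{α/2} = 1.960; z_β = 1.282 (power 90%).
n = 2 × (3.242 × 44.6 / 21.3)² = 2 × 46.08 = 92.16
Round up: n = 93 per group.

93 per group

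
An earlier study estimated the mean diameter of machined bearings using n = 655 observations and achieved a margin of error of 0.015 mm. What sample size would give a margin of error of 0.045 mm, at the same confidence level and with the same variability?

73

Margin of error scales as 1/√n, so n₂ = n₁·(E₁/E₂)².
n₂ = 655 × (0.015/0.045)² = 655 × 0.1111 = 72.77
Round up: n₂ = 73.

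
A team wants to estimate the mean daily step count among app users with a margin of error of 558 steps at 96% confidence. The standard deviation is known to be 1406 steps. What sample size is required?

n = 27

For a mean, the margin of error is E = z·σ/√n, so n = (zσ/E)².
At 96% confidence, z = 2.054.
n = (2.054 × 1406 / 558)² = 26.79
Round up: n = 27.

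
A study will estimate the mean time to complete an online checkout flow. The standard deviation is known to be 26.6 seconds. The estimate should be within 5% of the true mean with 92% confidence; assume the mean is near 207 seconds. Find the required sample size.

For a mean, the margin of error is E = z·σ/√n, so n = (zσ/E)².
At 92% confidence, z = 1.751.
E = 5% of 207 = 10.35 seconds.
n = (1.751 × 26.6 / 10.35)² = 20.25
Round up: n = 21.

n = 21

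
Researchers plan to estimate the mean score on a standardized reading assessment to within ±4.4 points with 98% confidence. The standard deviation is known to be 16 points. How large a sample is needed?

For a mean, the margin of error is E = z·σ/√n, so n = (zσ/E)².
At 98% confidence, z = 2.326.
n = (2.326 × 16 / 4.4)² = 71.54
Round up: n = 72.

72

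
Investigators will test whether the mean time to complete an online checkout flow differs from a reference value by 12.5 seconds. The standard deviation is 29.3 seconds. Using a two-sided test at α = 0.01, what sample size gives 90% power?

For a one-sample z-test, n = ((z_{α/2} + z_β)·σ/δ)².
z_{α/2} = 2.576 (two-sided α = 0.01); z_β = 1.282 (power 90% → β = 0.1).
n = (3.858 × 29.3 / 12.5)² = 81.78
Round up: n = 82.

82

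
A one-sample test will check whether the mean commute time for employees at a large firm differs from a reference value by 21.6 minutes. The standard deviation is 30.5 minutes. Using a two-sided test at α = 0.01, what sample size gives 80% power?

24

For a one-sample z-test, n = ((z_{α/2} + z_β)·σ/δ)².
z_{α/2} = 2.576 (two-sided α = 0.01); z_β = 0.842 (power 80% → β = 0.2).
n = (3.418 × 30.5 / 21.6)² = 23.29
Round up: n = 24.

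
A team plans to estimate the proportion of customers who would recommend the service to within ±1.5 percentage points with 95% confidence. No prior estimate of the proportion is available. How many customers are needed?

For a proportion with margin E = 0.015 at 95% confidence, z = 1.960.
With no prior estimate, use p = 0.5, which maximizes p(1−p) at 0.25.
n = 0.25 × (z/E)² = 0.25 × (1.960/0.015)² = 4268.44
Round up: n = 4269.

4269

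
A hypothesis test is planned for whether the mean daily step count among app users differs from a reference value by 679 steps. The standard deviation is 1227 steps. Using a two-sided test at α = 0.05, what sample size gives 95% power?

n = 43

For a one-sample z-test, n = ((z_{α/2} + z_β)·σ/δ)².
z_{α/2} = 1.960 (two-sided α = 0.05); z_β = 1.645 (power 95% → β = 0.05).
n = (3.605 × 1227 / 679)² = 42.44
Round up: n = 43.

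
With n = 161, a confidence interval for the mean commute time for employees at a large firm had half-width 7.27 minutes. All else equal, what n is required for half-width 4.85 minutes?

362

Margin of error scales as 1/√n, so n₂ = n₁·(E₁/E₂)².
n₂ = 161 × (7.27/4.85)² = 161 × 2.247 = 361.77
Round up: n₂ = 362.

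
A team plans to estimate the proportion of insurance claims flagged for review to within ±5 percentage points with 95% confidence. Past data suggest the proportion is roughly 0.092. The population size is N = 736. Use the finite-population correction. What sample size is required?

n = 110

For a proportion with margin E = 0.05 at 95% confidence, z = 1.960.
n = p̂(1−p̂)(z/E)² = 0.092 × 0.908 × (1.960/0.05)² = 128.36 — call this n₀.
Finite-population correction with N = 736: n = n₀ / (1 + (n₀−1)/N) = 128.36 / 1.173 = 109.43
Round up: n = 110.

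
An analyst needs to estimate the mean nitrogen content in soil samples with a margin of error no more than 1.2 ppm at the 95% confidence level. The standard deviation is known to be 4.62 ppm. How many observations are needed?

For a mean, the margin of error is E = z·σ/√n, so n = (zσ/E)².
At 95% confidence, z = 1.960.
n = (1.960 × 4.62 / 1.2)² = 56.94
Round up: n = 57.

57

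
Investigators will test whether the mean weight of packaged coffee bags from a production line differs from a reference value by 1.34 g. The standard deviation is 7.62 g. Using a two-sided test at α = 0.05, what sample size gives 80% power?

254

For a one-sample z-test, n = ((z_{α/2} + z_β)·σ/δ)².
z_{α/2} = 1.960 (two-sided α = 0.05); z_β = 0.842 (power 80% → β = 0.2).
n = (2.802 × 7.62 / 1.34)² = 253.88
Round up: n = 254.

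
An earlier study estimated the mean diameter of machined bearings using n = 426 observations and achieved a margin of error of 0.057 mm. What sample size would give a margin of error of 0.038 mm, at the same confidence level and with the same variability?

n = 959

Margin of error scales as 1/√n, so n₂ = n₁·(E₁/E₂)².
n₂ = 426 × (0.057/0.038)² = 426 × 2.25 = 958.50
Round up: n₂ = 959.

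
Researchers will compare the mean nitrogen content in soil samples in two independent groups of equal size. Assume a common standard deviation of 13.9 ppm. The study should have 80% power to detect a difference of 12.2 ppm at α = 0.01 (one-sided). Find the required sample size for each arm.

For two equal groups, n per group = 2·((z_α + z_β)·σ/δ)².
z_α = 2.326; z_β = 0.842 (power 80%).
n = 2 × (3.168 × 13.9 / 12.2)² = 2 × 13.03 = 26.06
Round up: n = 27 per group.

27 per group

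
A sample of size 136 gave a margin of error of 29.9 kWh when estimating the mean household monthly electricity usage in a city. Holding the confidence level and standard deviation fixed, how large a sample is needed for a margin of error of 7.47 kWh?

Margin of error scales as 1/√n, so n₂ = n₁·(E₁/E₂)².
n₂ = 136 × (29.9/7.47)² = 136 × 16.02 = 2178.72
Round up: n₂ = 2179.

2179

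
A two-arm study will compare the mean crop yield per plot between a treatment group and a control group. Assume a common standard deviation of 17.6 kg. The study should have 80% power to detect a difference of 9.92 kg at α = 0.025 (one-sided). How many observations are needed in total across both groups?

100 total

For two equal groups, n per group = 2·((z_α + z_β)·σ/δ)².
z_α = 1.960; z_β = 0.842 (power 80%).
n = 2 × (2.802 × 17.6 / 9.92)² = 2 × 24.71 = 49.42
Round up: n = 50 per group.
Total across both groups: 2 × 50 = 100.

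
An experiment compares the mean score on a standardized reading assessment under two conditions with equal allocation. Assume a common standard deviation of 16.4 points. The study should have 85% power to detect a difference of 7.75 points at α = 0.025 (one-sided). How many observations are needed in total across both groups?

For two equal groups, n per group = 2·((z_α + z_β)·σ/δ)².
z_α = 1.960; z_β = 1.036 (power 85%).
n = 2 × (2.996 × 16.4 / 7.75)² = 2 × 40.19 = 80.38
Round up: n = 81 per group.
Total across both groups: 2 × 81 = 162.

162 total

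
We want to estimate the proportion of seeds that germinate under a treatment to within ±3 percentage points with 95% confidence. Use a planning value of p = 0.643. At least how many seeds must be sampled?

n = 980

For a proportion with margin E = 0.03 at 95% confidence, z = 1.960.
n = p̂(1−p̂)(z/E)² = 0.643 × 0.357 × (1.960/0.03)² = 979.83
Round up: n = 980.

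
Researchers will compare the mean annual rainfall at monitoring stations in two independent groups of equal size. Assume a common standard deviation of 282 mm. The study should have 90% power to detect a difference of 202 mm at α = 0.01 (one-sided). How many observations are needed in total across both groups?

For two equal groups, n per group = 2·((z_α + z_β)·σ/δ)².
z_α = 2.326; z_β = 1.282 (power 90%).
n = 2 × (3.608 × 282 / 202)² = 2 × 25.37 = 50.74
Round up: n = 51 per group.
Total across both groups: 2 × 51 = 102.

102 total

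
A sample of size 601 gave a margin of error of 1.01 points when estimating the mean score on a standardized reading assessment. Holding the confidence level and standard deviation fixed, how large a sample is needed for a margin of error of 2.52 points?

Margin of error scales as 1/√n, so n₂ = n₁·(E₁/E₂)².
n₂ = 601 × (1.01/2.52)² = 601 × 0.1606 = 96.52
Round up: n₂ = 97.

97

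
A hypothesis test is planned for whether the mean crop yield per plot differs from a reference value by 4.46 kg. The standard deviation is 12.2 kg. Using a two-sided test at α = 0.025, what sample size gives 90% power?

For a one-sample z-test, n = ((z_{α/2} + z_β)·σ/δ)².
z_{α/2} = 2.241 (two-sided α = 0.025); z_β = 1.282 (power 90% → β = 0.1).
n = (3.523 × 12.2 / 4.46)² = 92.87
Round up: n = 93.

93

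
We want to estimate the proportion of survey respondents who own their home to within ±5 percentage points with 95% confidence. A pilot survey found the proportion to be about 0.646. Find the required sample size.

352

For a proportion with margin E = 0.05 at 95% confidence, z = 1.960.
n = p̂(1−p̂)(z/E)² = 0.646 × 0.354 × (1.960/0.05)² = 351.40
Round up: n = 352.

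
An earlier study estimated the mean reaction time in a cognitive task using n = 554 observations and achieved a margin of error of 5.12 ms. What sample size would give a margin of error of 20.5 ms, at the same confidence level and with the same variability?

Margin of error scales as 1/√n, so n₂ = n₁·(E₁/E₂)².
n₂ = 554 × (5.12/20.5)² = 554 × 0.06238 = 34.56
Round up: n₂ = 35.

35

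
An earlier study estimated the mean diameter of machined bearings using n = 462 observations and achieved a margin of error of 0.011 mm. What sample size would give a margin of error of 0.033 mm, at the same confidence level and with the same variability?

Margin of error scales as 1/√n, so n₂ = n₁·(E₁/E₂)².
n₂ = 462 × (0.011/0.033)² = 462 × 0.1111 = 51.33
Round up: n₂ = 52.

52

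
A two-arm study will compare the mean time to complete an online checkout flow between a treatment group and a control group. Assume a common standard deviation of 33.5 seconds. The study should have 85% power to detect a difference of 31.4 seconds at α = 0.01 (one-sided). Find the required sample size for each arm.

For two equal groups, n per group = 2·((z_α + z_β)·σ/δ)².
z_α = 2.326; z_β = 1.036 (power 85%).
n = 2 × (3.362 × 33.5 / 31.4)² = 2 × 12.87 = 25.74
Round up: n = 26 per group.

26 per group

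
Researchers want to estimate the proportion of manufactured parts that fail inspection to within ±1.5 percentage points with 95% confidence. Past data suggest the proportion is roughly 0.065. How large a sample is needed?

For a proportion with margin E = 0.015 at 95% confidence, z = 1.960.
n = p̂(1−p̂)(z/E)² = 0.065 × 0.935 × (1.960/0.015)² = 1037.66
Round up: n = 1038.

1038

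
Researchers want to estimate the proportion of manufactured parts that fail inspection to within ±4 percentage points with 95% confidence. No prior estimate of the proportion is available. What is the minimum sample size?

For a proportion with margin E = 0.04 at 95% confidence, z = 1.960.
With no prior estimate, use p = 0.5, which maximizes p(1−p) at 0.25.
n = 0.25 × (z/E)² = 0.25 × (1.960/0.04)² = 600.25
Round up: n = 601.

601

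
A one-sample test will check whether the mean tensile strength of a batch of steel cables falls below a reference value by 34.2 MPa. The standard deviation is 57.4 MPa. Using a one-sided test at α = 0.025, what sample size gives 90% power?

30

For a one-sample z-test, n = ((z_α + z_β)·σ/δ)².
z_α = 1.960 (one-sided α = 0.025); z_β = 1.282 (power 90% → β = 0.1).
n = (3.242 × 57.4 / 34.2)² = 29.61
Round up: n = 30.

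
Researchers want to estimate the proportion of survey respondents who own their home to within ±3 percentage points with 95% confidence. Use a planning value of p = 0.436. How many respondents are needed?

For a proportion with margin E = 0.03 at 95% confidence, z = 1.960.
n = p̂(1−p̂)(z/E)² = 0.436 × 0.564 × (1.960/0.03)² = 1049.63
Round up: n = 1050.

1050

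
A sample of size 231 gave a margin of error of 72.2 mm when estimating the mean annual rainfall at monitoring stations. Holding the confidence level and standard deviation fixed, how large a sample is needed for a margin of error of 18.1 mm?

Margin of error scales as 1/√n, so n₂ = n₁·(E₁/E₂)².
n₂ = 231 × (72.2/18.1)² = 231 × 15.91 = 3675.21
Round up: n₂ = 3676.

n = 3676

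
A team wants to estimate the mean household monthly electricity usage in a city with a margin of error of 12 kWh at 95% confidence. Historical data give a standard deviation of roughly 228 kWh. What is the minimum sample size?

1387

For a mean, the margin of error is E = z·σ/√n, so n = (zσ/E)².
At 95% confidence, z = 1.960.
n = (1.960 × 228 / 12)² = 1386.82
Round up: n = 1387.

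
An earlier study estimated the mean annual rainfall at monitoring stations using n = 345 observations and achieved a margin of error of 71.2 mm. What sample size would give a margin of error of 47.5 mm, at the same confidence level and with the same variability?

Margin of error scales as 1/√n, so n₂ = n₁·(E₁/E₂)².
n₂ = 345 × (71.2/47.5)² = 345 × 2.247 = 775.21
Round up: n₂ = 776.

776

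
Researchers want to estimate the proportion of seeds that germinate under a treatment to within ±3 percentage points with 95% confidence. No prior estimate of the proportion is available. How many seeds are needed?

For a proportion with margin E = 0.03 at 95% confidence, z = 1.960.
With no prior estimate, use p = 0.5, which maximizes p(1−p) at 0.25.
n = 0.25 × (z/E)² = 0.25 × (1.960/0.03)² = 1067.11
Round up: n = 1068.

1068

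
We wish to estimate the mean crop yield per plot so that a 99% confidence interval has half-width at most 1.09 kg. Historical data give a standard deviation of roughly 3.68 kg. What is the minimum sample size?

76

For a mean, the margin of error is E = z·σ/√n, so n = (zσ/E)².
At 99% confidence, z = 2.576.
n = (2.576 × 3.68 / 1.09)² = 75.64
Round up: n = 76.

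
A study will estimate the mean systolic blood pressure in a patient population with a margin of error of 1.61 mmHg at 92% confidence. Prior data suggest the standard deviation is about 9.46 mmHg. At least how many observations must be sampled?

106

For a mean, the margin of error is E = z·σ/√n, so n = (zσ/E)².
At 92% confidence, z = 1.751.
n = (1.751 × 9.46 / 1.61)² = 105.85
Round up: n = 106.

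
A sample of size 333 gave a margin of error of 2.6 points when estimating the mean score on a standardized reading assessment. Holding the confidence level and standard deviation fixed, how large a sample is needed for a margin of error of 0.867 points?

Margin of error scales as 1/√n, so n₂ = n₁·(E₁/E₂)².
n₂ = 333 × (2.6/0.867)² = 333 × 8.993 = 2994.67
Round up: n₂ = 2995.

2995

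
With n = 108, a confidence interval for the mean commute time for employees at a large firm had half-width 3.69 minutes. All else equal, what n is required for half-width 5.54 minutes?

Margin of error scales as 1/√n, so n₂ = n₁·(E₁/E₂)².
n₂ = 108 × (3.69/5.54)² = 108 × 0.4436 = 47.91
Round up: n₂ = 48.

48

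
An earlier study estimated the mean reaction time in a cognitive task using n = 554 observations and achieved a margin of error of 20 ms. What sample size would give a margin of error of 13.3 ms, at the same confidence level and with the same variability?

1253

Margin of error scales as 1/√n, so n₂ = n₁·(E₁/E₂)².
n₂ = 554 × (20/13.3)² = 554 × 2.261 = 1252.59
Round up: n₂ = 1253.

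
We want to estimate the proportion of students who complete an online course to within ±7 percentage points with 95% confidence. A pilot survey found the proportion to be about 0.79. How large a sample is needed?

For a proportion with margin E = 0.07 at 95% confidence, z = 1.960.
n = p̂(1−p̂)(z/E)² = 0.79 × 0.21 × (1.960/0.07)² = 130.07
Round up: n = 131.

131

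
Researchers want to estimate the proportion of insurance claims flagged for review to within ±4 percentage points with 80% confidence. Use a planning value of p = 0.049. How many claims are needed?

n = 48

For a proportion with margin E = 0.04 at 80% confidence, z = 1.282.
n = p̂(1−p̂)(z/E)² = 0.049 × 0.951 × (1.282/0.04)² = 47.87
Round up: n = 48.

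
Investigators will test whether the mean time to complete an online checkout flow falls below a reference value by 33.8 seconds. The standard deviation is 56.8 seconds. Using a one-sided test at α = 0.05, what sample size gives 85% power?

For a one-sample z-test, n = ((z_α + z_β)·σ/δ)².
z_α = 1.645 (one-sided α = 0.05); z_β = 1.036 (power 85% → β = 0.15).
n = (2.681 × 56.8 / 33.8)² = 20.30
Round up: n = 21.

21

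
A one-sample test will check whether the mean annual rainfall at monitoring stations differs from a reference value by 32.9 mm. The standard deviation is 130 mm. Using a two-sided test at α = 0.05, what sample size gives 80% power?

123

For a one-sample z-test, n = ((z_{α/2} + z_β)·σ/δ)².
z_{α/2} = 1.960 (two-sided α = 0.05); z_β = 0.842 (power 80% → β = 0.2).
n = (2.802 × 130 / 32.9)² = 122.58
Round up: n = 123.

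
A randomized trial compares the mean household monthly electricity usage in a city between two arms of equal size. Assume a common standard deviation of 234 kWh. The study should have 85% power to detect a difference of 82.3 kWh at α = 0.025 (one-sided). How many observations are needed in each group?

For two equal groups, n per group = 2·((z_α + z_β)·σ/δ)².
z_α = 1.960; z_β = 1.036 (power 85%).
n = 2 × (2.996 × 234 / 82.3)² = 2 × 72.56 = 145.12
Round up: n = 146 per group.

146 per group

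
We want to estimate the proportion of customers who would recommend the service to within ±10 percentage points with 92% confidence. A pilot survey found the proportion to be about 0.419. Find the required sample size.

For a proportion with margin E = 0.1 at 92% confidence, z = 1.751.
n = p̂(1−p̂)(z/E)² = 0.419 × 0.581 × (1.751/0.1)² = 74.64
Round up: n = 75.

75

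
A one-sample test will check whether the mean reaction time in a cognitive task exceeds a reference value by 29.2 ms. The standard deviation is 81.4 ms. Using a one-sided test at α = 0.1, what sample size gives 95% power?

67

For a one-sample z-test, n = ((z_α + z_β)·σ/δ)².
z_α = 1.282 (one-sided α = 0.1); z_β = 1.645 (power 95% → β = 0.05).
n = (2.927 × 81.4 / 29.2)² = 66.58
Round up: n = 67.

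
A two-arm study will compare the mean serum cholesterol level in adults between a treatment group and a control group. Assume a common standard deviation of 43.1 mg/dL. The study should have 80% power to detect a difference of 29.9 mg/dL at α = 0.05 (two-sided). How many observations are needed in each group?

33 per group

For two equal groups, n per group = 2·((z_{α/2} + z_β)·σ/δ)².
z_{α/2} = 1.960; z_β = 0.842 (power 80%).
n = 2 × (2.802 × 43.1 / 29.9)² = 2 × 16.31 = 32.62
Round up: n = 33 per group.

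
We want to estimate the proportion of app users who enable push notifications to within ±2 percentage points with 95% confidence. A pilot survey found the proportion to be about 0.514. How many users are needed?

n = 2400

For a proportion with margin E = 0.02 at 95% confidence, z = 1.960.
n = p̂(1−p̂)(z/E)² = 0.514 × 0.486 × (1.960/0.02)² = 2399.12
Round up: n = 2400.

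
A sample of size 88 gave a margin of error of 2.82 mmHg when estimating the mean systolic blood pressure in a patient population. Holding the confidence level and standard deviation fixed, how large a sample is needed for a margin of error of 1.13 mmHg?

Margin of error scales as 1/√n, so n₂ = n₁·(E₁/E₂)².
n₂ = 88 × (2.82/1.13)² = 88 × 6.228 = 548.06
Round up: n₂ = 549.

549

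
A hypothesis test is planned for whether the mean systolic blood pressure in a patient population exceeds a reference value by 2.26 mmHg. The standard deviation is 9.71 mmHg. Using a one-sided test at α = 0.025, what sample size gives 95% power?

n = 240

For a one-sample z-test, n = ((z_α + z_β)·σ/δ)².
z_α = 1.960 (one-sided α = 0.025); z_β = 1.645 (power 95% → β = 0.05).
n = (3.605 × 9.71 / 2.26)² = 239.90
Round up: n = 240.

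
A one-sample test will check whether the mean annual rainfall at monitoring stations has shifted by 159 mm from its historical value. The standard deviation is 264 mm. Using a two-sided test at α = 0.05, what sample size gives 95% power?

n = 36

For a one-sample z-test, n = ((z_{α/2} + z_β)·σ/δ)².
z_{α/2} = 1.960 (two-sided α = 0.05); z_β = 1.645 (power 95% → β = 0.05).
n = (3.605 × 264 / 159)² = 35.83
Round up: n = 36.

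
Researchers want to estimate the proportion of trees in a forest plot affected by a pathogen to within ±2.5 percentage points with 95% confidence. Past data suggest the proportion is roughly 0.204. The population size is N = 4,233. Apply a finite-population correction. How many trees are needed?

n = 808

For a proportion with margin E = 0.025 at 95% confidence, z = 1.960.
n = p̂(1−p̂)(z/E)² = 0.204 × 0.796 × (1.960/0.025)² = 998.10 — call this n₀.
Finite-population correction with N = 4,233: n = n₀ / (1 + (n₀−1)/N) = 998.10 / 1.236 = 807.52
Round up: n = 808.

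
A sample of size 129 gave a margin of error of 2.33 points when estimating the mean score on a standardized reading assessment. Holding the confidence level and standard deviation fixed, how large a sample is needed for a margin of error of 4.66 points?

33

Margin of error scales as 1/√n, so n₂ = n₁·(E₁/E₂)².
n₂ = 129 × (2.33/4.66)² = 129 × 0.25 = 32.25
Round up: n₂ = 33.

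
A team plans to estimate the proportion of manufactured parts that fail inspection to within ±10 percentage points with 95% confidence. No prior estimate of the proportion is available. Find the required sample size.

For a proportion with margin E = 0.1 at 95% confidence, z = 1.960.
With no prior estimate, use p = 0.5, which maximizes p(1−p) at 0.25.
n = 0.25 × (z/E)² = 0.25 × (1.960/0.1)² = 96.04
Round up: n = 97.

n = 97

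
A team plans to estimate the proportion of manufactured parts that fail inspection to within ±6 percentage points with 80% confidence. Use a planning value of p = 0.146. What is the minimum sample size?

For a proportion with margin E = 0.06 at 80% confidence, z = 1.282.
n = p̂(1−p̂)(z/E)² = 0.146 × 0.854 × (1.282/0.06)² = 56.92
Round up: n = 57.

57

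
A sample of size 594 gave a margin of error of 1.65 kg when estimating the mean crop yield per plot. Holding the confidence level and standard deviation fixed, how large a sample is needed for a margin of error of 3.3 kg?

Margin of error scales as 1/√n, so n₂ = n₁·(E₁/E₂)².
n₂ = 594 × (1.65/3.3)² = 594 × 0.25 = 148.50
Round up: n₂ = 149.

149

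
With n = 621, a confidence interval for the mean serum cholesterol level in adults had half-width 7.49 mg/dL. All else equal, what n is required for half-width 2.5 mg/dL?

Margin of error scales as 1/√n, so n₂ = n₁·(E₁/E₂)².
n₂ = 621 × (7.49/2.5)² = 621 × 8.976 = 5574.10
Round up: n₂ = 5575.

5575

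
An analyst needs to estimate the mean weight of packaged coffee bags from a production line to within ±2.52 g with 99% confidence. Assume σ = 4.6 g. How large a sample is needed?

For a mean, the margin of error is E = z·σ/√n, so n = (zσ/E)².
At 99% confidence, z = 2.576.
n = (2.576 × 4.6 / 2.52)² = 22.11
Round up: n = 23.

23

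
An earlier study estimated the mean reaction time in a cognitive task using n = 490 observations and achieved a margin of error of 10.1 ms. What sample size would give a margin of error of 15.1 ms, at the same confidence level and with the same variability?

Margin of error scales as 1/√n, so n₂ = n₁·(E₁/E₂)².
n₂ = 490 × (10.1/15.1)² = 490 × 0.4474 = 219.23
Round up: n₂ = 220.

220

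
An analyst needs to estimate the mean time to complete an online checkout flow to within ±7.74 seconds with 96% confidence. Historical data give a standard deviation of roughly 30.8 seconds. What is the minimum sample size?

For a mean, the margin of error is E = z·σ/√n, so n = (zσ/E)².
At 96% confidence, z = 2.054.
n = (2.054 × 30.8 / 7.74)² = 66.81
Round up: n = 67.

67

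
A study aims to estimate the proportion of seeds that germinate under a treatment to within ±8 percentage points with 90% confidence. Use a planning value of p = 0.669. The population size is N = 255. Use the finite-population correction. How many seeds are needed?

n = 69

For a proportion with margin E = 0.08 at 90% confidence, z = 1.645.
n = p̂(1−p̂)(z/E)² = 0.669 × 0.331 × (1.645/0.08)² = 93.63 — call this n₀.
Finite-population correction with N = 255: n = n₀ / (1 + (n₀−1)/N) = 93.63 / 1.363 = 68.69
Round up: n = 69.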